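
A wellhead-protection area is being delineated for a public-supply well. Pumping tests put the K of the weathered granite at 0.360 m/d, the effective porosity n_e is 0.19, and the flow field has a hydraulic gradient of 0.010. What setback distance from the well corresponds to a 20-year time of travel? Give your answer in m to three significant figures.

138 m

Specific discharge q = 0.360 × 0.010 = 0.003600 m/d
v = Ki/n = 0.360·0.010/0.19 = 0.01895 m/d
T = 20 yr × 365 = 7300 d
L = v × T = 0.01895 × 7300 = 138.3 m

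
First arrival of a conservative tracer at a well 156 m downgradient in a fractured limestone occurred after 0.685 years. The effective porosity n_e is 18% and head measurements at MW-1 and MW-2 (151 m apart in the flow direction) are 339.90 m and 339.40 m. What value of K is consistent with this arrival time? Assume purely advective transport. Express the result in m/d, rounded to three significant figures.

Hydraulic gradient i = (339.90 − 339.40) / 151 = 0.50 / 151 = 0.003311
t = 0.685 years = 250.0 d
v = L / t = 156 / 250.0 = 0.6239 m/d
K = v · n / i = 0.6239 × 0.18 / 0.003311 = 33.9 m/d

33.9 m/d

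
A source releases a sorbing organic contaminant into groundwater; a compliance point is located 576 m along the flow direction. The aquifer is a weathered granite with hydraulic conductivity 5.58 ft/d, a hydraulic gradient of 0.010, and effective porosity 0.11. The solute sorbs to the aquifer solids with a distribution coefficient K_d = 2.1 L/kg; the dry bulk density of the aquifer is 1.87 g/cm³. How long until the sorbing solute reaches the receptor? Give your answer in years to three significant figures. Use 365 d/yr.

375 years

K = 5.58 ft/d × 0.3048 = 1.701 m/d
Darcy flux q = K·i = 1.701 × 0.010 = 0.01701 m/d
Average linear velocity = 0.01701 / 0.11 = 0.1546 m/d
Retardation R = 1 + ρ_b·K_d/n = 1 + 1.87×2.1/0.11 = 36.70
Contaminant velocity v_c = v/R = 0.1546/36.70 = 0.004213 m/d
t = L/v_c = 576/0.004213 = 136700 d
   = 136700/365 = 375 yr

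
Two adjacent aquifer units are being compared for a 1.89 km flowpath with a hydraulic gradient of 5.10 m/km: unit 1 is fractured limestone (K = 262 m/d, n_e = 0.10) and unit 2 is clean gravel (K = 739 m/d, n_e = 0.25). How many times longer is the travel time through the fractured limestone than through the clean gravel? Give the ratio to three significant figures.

Unit 1 (fractured limestone): v = 262×0.0051/0.10 = 13.36 m/d, t = 1890/13.36 = 141.4 d
Unit 2 (clean gravel): v = 739×0.0051/0.25 = 15.08 m/d, t = 1890/15.08 = 125.4 d
t(fractured limestone) / t(clean gravel) = 141.4/125.4 = 1.13

1.13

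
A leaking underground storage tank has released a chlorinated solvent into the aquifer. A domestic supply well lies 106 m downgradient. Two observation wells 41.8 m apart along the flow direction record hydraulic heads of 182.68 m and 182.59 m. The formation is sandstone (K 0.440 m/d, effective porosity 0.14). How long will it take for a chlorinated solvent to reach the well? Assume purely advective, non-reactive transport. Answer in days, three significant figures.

15700 days

Hydraulic gradient i = (182.68 − 182.59) / 41.8 = 0.09 / 41.8 = 0.002153
Darcy flux q = K·i = 0.440 × 0.002153 = 9.474e-4 m/d
v = Ki/n = 0.440·0.002153/0.14 = 0.006767 m/d
t = L / v = 106 / 0.006767 = 15660 d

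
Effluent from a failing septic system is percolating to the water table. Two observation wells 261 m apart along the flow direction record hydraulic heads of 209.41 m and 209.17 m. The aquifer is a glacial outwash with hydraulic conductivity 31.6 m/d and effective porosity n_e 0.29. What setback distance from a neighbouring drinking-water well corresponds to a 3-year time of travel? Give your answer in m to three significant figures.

Hydraulic gradient i = (209.41 − 209.17) / 261 = 0.24 / 261 = 9.195e-4
Darcy flux q = K·i = 31.6 × 9.195e-4 = 0.02906 m/d
Seepage velocity v = q / n = 0.02906 / 0.29 = 0.1002 m/d
T = 3 yr × 365 = 1095 d
L = v × T = 0.1002 × 1095 = 109.7 m

110 m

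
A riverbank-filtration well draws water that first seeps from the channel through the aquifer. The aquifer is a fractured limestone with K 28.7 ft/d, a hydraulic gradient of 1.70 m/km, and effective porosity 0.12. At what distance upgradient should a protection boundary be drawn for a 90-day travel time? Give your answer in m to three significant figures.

K = 28.7 ft/d × 0.3048 = 8.748 m/d
Darcy flux q = K·i = 8.748 × 0.0017 = 0.01487 m/d
v = Ki/n = 8.748·0.0017/0.12 = 0.1239 m/d
L = v × T = 0.1239 × 90 = 11.15 m

11.2 m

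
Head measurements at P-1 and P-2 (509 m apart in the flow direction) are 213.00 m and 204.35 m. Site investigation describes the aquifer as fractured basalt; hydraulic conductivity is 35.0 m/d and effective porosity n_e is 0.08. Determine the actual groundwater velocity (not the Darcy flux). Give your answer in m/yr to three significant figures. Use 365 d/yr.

2710 m/yr

Hydraulic gradient i = (213.00 − 204.35) / 509 = 8.65 / 509 = 0.01699
Specific discharge q = 35.0 × 0.01699 = 0.5948 m/d
Seepage velocity v = q / n = 0.5948 / 0.08 = 7.435 m/d
   = 7.435 × 365 = 2710 m/yr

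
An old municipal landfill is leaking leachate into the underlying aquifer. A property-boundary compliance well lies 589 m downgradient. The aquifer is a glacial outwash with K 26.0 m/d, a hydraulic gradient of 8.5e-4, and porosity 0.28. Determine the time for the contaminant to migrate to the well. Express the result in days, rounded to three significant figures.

7460 days

Specific discharge q = 26.0 × 8.5e-4 = 0.02210 m/d
Seepage velocity v = q / n = 0.02210 / 0.28 = 0.07893 m/d
t = L / v = 589 / 0.07893 = 7462 d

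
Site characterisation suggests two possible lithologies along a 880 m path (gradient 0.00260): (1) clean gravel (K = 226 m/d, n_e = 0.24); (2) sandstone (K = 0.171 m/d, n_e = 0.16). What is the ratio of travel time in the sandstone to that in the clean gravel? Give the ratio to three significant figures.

881

Unit 1 (clean gravel): v = 226×0.0026/0.24 = 2.448 m/d, t = 880/2.448 = 359.4 d
Unit 2 (sandstone): v = 0.171×0.0026/0.16 = 0.002779 m/d, t = 880/0.002779 = 316700 d
t(sandstone) / t(clean gravel) = 316700/359.4 = 881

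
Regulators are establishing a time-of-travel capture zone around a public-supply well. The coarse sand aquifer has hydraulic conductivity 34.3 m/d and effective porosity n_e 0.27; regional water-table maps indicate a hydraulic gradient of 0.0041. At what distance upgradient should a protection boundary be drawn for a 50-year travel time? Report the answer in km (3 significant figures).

9.51 km

Specific discharge q = 34.3 × 0.0041 = 0.1406 m/d
Seepage velocity v = q / n = 0.1406 / 0.27 = 0.5209 m/d
T = 50 yr × 365 = 18250 d
L = v × T = 0.5209 × 18250 = 9506 m
   = 9.51 km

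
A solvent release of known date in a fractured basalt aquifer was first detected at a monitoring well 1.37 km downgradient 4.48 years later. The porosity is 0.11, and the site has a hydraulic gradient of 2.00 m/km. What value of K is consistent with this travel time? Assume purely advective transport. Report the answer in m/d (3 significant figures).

46.1 m/d

t = 4.48 years = 1635 d
L = 1.37 km = 1370 m
v = L / t = 1370 / 1635 = 0.8378 m/d
K = v · n / i = 0.8378 × 0.11 / 0.0020 = 46.1 m/d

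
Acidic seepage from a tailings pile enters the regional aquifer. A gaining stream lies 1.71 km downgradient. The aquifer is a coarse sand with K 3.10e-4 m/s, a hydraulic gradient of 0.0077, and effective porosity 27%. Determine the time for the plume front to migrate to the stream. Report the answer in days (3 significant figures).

K = 3.10e-4 m/s × 86400 s/d = 26.78 m/d
q = Ki = 26.78 × 0.0077 = 0.2062 m/d
v = Ki/n = 26.78·0.0077/0.27 = 0.7638 m/d
L = 1.71 km = 1710 m
t = L / v = 1710 / 0.7638 = 2239 d

2240 days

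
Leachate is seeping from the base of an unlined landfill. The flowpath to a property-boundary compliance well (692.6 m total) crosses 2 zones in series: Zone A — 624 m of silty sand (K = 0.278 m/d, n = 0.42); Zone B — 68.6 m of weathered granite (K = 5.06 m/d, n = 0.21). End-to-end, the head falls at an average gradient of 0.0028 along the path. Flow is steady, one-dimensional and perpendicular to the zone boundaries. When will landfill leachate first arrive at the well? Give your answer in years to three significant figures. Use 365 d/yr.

882 years

Steady 1-D flow in series ⇒ the Darcy flux q is identical in every zone and the zone head losses add (resistances L/K in series).
Σ(L/K) = 624/0.278 + 68.6/5.06 = 2245 + 13.56 = 2258 d
K_eq = L_total / Σ(L/K) = 692.6 / 2258 = 0.3067 m/d
q = K_eq · i = 0.3067 × 0.0028 = 8.588e-4 m/d (same in every zone)
Zone A: v = q/n = 8.588e-4/0.42 = 0.002045 m/d → t_A = 624/0.002045 = 305200 d
Zone B: v = q/n = 8.588e-4/0.21 = 0.004089 m/d → t_B = 68.6/0.004089 = 16770 d
Total t = 305200 + 16770 = 321900 d
   = 321900 / 365 = 882 yr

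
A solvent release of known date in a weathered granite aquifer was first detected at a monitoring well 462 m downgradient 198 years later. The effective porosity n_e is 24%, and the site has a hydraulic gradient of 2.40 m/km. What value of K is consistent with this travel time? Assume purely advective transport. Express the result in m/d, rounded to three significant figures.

0.639 m/d

t = 198 years = 72270 d
v = L / t = 462 / 72270 = 0.006393 m/d
K = v · n / i = 0.006393 × 0.24 / 0.0024 = 0.639 m/d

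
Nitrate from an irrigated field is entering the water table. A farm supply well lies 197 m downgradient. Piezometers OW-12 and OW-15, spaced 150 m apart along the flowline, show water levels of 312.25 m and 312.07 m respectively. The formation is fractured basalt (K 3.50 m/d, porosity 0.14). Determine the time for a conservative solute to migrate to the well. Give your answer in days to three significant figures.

6570 days

Hydraulic gradient i = (312.25 − 312.07) / 150 = 0.18 / 150 = 0.001200
Specific discharge q = 3.50 × 0.001200 = 0.004200 m/d
v = Ki/n = 3.50·0.001200/0.14 = 0.03000 m/d
t = L / v = 197 / 0.03000 = 6567 d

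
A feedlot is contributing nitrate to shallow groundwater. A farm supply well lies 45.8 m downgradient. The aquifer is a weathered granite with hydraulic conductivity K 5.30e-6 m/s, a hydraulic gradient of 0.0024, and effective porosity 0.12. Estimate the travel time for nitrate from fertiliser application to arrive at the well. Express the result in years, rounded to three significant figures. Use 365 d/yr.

13.7 years

K = 5.30e-6 m/s × 86400 s/d = 0.4579 m/d
Specific discharge q = 0.4579 × 0.0024 = 0.001099 m/d
Average linear velocity = 0.001099 / 0.12 = 0.009158 m/d
t = L / v = 45.8 / 0.009158 = 5001 d
   = 5001 / 365 = 13.7 yr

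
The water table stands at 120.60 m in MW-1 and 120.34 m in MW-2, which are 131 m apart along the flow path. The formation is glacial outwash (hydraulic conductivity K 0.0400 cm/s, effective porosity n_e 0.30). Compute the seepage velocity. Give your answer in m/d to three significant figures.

Hydraulic gradient i = (120.60 − 120.34) / 131 = 0.26 / 131 = 0.001985
K = 0.0400 cm/s × 864 = 34.56 m/d
Specific discharge q = 34.56 × 0.001985 = 0.06859 m/d
Average linear velocity = 0.06859 / 0.30 = 0.2286 m/d

0.229 m/d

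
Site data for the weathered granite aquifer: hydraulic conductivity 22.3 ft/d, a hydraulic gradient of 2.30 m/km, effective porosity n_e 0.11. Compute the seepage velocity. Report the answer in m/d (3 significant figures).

K = 22.3 ft/d × 0.3048 = 6.797 m/d
Specific discharge q = 6.797 × 0.0023 = 0.01563 m/d
Seepage velocity v = q / n = 0.01563 / 0.11 = 0.1421 m/d

0.142 m/d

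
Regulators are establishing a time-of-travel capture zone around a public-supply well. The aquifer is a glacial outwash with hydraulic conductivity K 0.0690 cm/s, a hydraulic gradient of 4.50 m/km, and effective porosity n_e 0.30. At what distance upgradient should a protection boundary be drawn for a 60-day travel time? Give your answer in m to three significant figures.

K = 0.0690 cm/s × 864 = 59.62 m/d
Darcy flux q = K·i = 59.62 × 0.0045 = 0.2683 m/d
v_s = q/n_e = 0.2683/0.30 = 0.8942 m/d
L = v × T = 0.8942 × 60 = 53.65 m

53.7 m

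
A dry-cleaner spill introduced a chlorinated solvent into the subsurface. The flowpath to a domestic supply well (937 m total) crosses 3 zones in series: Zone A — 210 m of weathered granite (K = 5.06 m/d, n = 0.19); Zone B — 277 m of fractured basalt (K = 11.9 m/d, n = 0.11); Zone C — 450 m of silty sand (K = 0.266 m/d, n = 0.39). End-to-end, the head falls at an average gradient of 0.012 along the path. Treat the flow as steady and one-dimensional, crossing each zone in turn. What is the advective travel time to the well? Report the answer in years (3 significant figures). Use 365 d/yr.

105 years

Steady 1-D flow in series ⇒ the Darcy flux q is identical in every zone and the zone head losses add (resistances L/K in series).
Σ(L/K) = 210/5.06 + 277/11.9 + 450/0.266 = 41.50 + 23.28 + 1692 = 1757 d
K_eq = L_total / Σ(L/K) = 937 / 1757 = 0.5334 m/d
q = K_eq · i = 0.5334 × 0.012 = 0.006401 m/d (same in every zone)
Zone A: v = q/n = 0.006401/0.19 = 0.03369 m/d → t_A = 210/0.03369 = 6233 d
Zone B: v = q/n = 0.006401/0.11 = 0.05819 m/d → t_B = 277/0.05819 = 4760 d
Zone C: v = q/n = 0.006401/0.39 = 0.01641 m/d → t_C = 450/0.01641 = 27420 d
Total t = 6233 + 4760 + 27420 = 38410 d
   = 38410 / 365 = 105 yr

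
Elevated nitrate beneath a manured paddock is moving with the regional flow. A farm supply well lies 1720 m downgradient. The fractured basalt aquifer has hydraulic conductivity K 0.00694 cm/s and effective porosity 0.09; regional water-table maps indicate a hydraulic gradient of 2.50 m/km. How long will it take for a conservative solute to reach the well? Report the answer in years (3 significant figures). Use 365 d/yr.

K = 0.00694 cm/s × 864 = 5.996 m/d
Specific discharge q = 5.996 × 0.0025 = 0.01499 m/d
Seepage velocity v = q / n = 0.01499 / 0.09 = 0.1666 m/d
t = L / v = 1720 / 0.1666 = 10330 d
   = 10330 / 365 = 28.3 yr

28.3 years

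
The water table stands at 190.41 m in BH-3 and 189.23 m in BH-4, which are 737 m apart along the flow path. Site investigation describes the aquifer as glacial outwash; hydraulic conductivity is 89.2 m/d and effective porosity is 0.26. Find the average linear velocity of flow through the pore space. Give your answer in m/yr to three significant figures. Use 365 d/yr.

200 m/yr

Hydraulic gradient i = (190.41 − 189.23) / 737 = 1.18 / 737 = 0.001601
Darcy flux q = K·i = 89.2 × 0.001601 = 0.1428 m/d
Average linear velocity = 0.1428 / 0.26 = 0.5493 m/d
   = 0.5493 × 365 = 200 m/yr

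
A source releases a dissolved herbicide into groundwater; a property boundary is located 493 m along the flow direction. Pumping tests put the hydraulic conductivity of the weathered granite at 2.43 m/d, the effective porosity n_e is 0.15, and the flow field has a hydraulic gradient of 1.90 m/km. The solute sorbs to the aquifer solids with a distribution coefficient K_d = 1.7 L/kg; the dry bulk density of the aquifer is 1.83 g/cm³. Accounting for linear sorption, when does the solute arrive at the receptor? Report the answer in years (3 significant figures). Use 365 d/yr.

954 years

q = Ki = 2.43 × 0.0019 = 0.004617 m/d
v = Ki/n = 2.43·0.0019/0.15 = 0.03078 m/d
Retardation R = 1 + ρ_b·K_d/n = 1 + 1.83×1.7/0.15 = 21.74
Contaminant velocity v_c = v/R = 0.03078/21.74 = 0.001416 m/d
t = L/v_c = 493/0.001416 = 348200 d
   = 348200/365 = 954 yr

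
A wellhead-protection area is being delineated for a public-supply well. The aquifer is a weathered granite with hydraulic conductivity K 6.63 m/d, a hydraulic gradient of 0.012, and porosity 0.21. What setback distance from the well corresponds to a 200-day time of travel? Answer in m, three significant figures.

75.8 m

q = Ki = 6.63 × 0.012 = 0.07956 m/d
Seepage velocity v = q / n = 0.07956 / 0.21 = 0.3789 m/d
L = v × T = 0.3789 × 200 = 75.77 m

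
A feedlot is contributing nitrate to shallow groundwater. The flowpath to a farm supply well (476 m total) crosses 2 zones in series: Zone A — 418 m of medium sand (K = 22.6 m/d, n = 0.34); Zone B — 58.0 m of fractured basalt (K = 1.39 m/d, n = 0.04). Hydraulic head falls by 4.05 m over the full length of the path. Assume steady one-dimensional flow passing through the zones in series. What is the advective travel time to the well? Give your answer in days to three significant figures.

2150 days

Continuity: the same q passes through each zone, so ΔH = q·Σ(L_j/K_j) — the zones act as resistances in series.
Σ(L/K) = 418/22.6 + 58.0/1.39 = 18.50 + 41.73 = 60.22 d
q = ΔH / Σ(L/K) = 4.05 / 60.22 = 0.06725 m/d (same in every zone)
Zone A: v = q/n = 0.06725/0.34 = 0.1978 m/d → t_A = 418/0.1978 = 2113 d
Zone B: v = q/n = 0.06725/0.04 = 1.681 m/d → t_B = 58.0/1.681 = 34.50 d
Total t = 2113 + 34.50 = 2148 d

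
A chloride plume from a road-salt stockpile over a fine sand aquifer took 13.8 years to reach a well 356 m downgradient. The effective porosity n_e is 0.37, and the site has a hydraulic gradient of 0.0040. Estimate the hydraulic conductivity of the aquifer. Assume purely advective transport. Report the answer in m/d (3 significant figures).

t = 13.8 years = 5037 d
v = L / t = 356 / 5037 = 0.07068 m/d
K = v · n / i = 0.07068 × 0.37 / 0.0040 = 6.54 m/d

6.54 m/d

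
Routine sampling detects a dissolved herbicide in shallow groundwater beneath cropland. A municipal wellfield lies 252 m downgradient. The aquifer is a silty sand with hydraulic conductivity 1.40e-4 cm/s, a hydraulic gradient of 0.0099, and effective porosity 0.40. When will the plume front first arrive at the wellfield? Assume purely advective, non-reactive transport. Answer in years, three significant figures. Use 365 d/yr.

231 years

K = 1.40e-4 cm/s × 864 = 0.1210 m/d
Specific discharge q = 0.1210 × 0.0099 = 0.001198 m/d
Seepage velocity v = q / n = 0.001198 / 0.40 = 0.002994 m/d
t = L / v = 252 / 0.002994 = 84180 d
   = 84180 / 365 = 231 yr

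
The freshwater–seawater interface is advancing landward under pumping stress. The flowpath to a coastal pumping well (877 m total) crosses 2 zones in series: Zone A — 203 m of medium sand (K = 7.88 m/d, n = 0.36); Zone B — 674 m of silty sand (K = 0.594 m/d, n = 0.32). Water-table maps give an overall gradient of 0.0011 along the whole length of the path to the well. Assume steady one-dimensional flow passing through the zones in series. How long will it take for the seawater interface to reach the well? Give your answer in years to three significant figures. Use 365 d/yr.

952 years

Steady 1-D flow in series ⇒ the Darcy flux q is identical in every zone and the zone head losses add (resistances L/K in series).
Σ(L/K) = 203/7.88 + 674/0.594 = 25.76 + 1135 = 1160 d
K_eq = L_total / Σ(L/K) = 877 / 1160 = 0.7557 m/d
q = K_eq · i = 0.7557 × 0.0011 = 8.313e-4 m/d (same in every zone)
Zone A: v = q/n = 8.313e-4/0.36 = 0.002309 m/d → t_A = 203/0.002309 = 87910 d
Zone B: v = q/n = 8.313e-4/0.32 = 0.002598 m/d → t_B = 674/0.002598 = 259400 d
Total t = 87910 + 259400 = 347400 d
   = 347400 / 365 = 952 yr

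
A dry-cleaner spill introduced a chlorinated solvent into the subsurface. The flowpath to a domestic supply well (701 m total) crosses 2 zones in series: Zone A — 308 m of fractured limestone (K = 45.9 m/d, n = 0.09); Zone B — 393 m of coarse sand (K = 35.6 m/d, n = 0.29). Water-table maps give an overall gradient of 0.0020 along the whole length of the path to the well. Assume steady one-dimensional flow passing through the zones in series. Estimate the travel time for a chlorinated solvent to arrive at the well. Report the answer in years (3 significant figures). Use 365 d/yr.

4.91 years

Continuity: the same q passes through each zone, so ΔH = q·Σ(L_j/K_j) — the zones act as resistances in series.
Σ(L/K) = 308/45.9 + 393/35.6 = 6.710 + 11.04 = 17.75 d
K_eq = L_total / Σ(L/K) = 701 / 17.75 = 39.49 m/d
q = K_eq · i = 39.49 × 0.0020 = 0.07899 m/d (same in every zone)
Zone A: v = q/n = 0.07899/0.09 = 0.8776 m/d → t_A = 308/0.8776 = 350.9 d
Zone B: v = q/n = 0.07899/0.29 = 0.2724 m/d → t_B = 393/0.2724 = 1443 d
Total t = 350.9 + 1443 = 1794 d
   = 1794 / 365 = 4.91 yr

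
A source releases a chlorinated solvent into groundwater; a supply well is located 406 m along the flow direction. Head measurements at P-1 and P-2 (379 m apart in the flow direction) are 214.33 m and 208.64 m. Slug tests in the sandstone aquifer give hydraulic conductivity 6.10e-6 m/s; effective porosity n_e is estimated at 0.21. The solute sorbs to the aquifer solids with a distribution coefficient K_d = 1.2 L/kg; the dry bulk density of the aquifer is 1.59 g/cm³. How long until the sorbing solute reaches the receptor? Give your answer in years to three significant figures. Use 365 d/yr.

Hydraulic gradient i = (214.33 − 208.64) / 379 = 5.69 / 379 = 0.01501
K = 6.10e-6 m/s × 86400 s/d = 0.5270 m/d
Specific discharge q = 0.5270 × 0.01501 = 0.007913 m/d
v_s = q/n_e = 0.007913/0.21 = 0.03768 m/d
Retardation R = 1 + ρ_b·K_d/n = 1 + 1.59×1.2/0.21 = 10.09
Contaminant velocity v_c = v/R = 0.03768/10.09 = 0.003736 m/d
t = L/v_c = 406/0.003736 = 108700 d
   = 108700/365 = 298 yr

298 years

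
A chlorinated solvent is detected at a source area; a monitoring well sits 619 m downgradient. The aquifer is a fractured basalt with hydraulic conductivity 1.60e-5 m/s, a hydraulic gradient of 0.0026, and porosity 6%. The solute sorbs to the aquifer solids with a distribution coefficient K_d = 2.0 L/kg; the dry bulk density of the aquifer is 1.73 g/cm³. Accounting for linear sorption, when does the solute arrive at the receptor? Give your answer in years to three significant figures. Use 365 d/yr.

K = 1.60e-5 m/s × 86400 s/d = 1.382 m/d
Darcy flux q = K·i = 1.382 × 0.0026 = 0.003594 m/d
Seepage velocity v = q / n = 0.003594 / 0.06 = 0.05990 m/d
Retardation R = 1 + ρ_b·K_d/n = 1 + 1.73×2.0/0.06 = 58.67
Contaminant velocity v_c = v/R = 0.05990/58.67 = 0.001021 m/d
t = L/v_c = 619/0.001021 = 606200 d
   = 606200/365 = 1660 yr

1660 years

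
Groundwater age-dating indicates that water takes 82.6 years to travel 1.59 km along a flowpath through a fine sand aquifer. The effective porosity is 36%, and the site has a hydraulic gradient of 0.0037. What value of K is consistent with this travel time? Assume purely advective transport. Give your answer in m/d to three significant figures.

5.13 m/d

t = 82.6 years = 30150 d
L = 1.59 km = 1590 m
v = L / t = 1590 / 30150 = 0.05274 m/d
K = v · n / i = 0.05274 × 0.36 / 0.0037 = 5.13 m/d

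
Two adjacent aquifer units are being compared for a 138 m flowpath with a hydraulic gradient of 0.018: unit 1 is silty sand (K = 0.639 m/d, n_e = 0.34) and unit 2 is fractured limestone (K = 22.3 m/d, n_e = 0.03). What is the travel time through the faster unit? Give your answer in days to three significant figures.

10.3 days

Unit 1 (silty sand): v = 0.639×0.018/0.34 = 0.03383 m/d, t = 138/0.03383 = 4079 d
Unit 2 (fractured limestone): v = 22.3×0.018/0.03 = 13.38 m/d, t = 138/13.38 = 10.31 d
Faster unit: t = 10.3 d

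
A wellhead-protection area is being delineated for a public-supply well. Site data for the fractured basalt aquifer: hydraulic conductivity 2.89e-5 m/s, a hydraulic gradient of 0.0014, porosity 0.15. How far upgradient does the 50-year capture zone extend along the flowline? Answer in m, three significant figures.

K = 2.89e-5 m/s × 86400 s/d = 2.497 m/d
Darcy flux q = K·i = 2.497 × 0.0014 = 0.003496 m/d
Seepage velocity v = q / n = 0.003496 / 0.15 = 0.02330 m/d
T = 50 yr × 365 = 18250 d
L = v × T = 0.02330 × 18250 = 425.3 m

425 m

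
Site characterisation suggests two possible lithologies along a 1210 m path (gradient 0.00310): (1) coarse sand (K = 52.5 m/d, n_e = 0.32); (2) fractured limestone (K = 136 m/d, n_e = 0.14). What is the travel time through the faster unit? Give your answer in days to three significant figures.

Unit 1 (coarse sand): v = 52.5×0.0031/0.32 = 0.5086 m/d, t = 1210/0.5086 = 2379 d
Unit 2 (fractured limestone): v = 136×0.0031/0.14 = 3.011 m/d, t = 1210/3.011 = 401.8 d
Faster unit: t = 402 d

402 days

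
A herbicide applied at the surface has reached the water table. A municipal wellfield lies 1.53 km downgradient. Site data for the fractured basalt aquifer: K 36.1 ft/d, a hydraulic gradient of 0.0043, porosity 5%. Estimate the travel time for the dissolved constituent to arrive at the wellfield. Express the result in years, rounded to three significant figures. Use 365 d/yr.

K = 36.1 ft/d × 0.3048 = 11.00 m/d
Darcy flux q = K·i = 11.00 × 0.0043 = 0.04731 m/d
v = Ki/n = 11.00·0.0043/0.05 = 0.9463 m/d
L = 1.53 km = 1530 m
t = L / v = 1530 / 0.9463 = 1617 d
   = 1617 / 365 = 4.43 yr

4.43 years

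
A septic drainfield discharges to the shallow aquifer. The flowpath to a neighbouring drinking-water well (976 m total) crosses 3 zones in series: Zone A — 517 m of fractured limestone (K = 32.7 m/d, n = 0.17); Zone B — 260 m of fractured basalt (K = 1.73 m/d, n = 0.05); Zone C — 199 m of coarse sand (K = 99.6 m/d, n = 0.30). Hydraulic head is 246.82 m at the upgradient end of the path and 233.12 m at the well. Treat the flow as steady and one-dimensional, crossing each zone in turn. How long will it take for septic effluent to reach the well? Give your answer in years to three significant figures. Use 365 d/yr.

Total head drop ΔH = 246.82 − 233.12 = 13.70 m
Steady 1-D flow in series ⇒ the Darcy flux q is identical in every zone and the zone head losses add (resistances L/K in series).
Σ(L/K) = 517/32.7 + 260/1.73 + 199/99.6 = 15.81 + 150.3 + 1.998 = 168.1 d
q = ΔH / Σ(L/K) = 13.70 / 168.1 = 0.08150 m/d (same in every zone)
Zone A: v = q/n = 0.08150/0.17 = 0.4794 m/d → t_A = 517/0.4794 = 1078 d
Zone B: v = q/n = 0.08150/0.05 = 1.630 m/d → t_B = 260/1.630 = 159.5 d
Zone C: v = q/n = 0.08150/0.30 = 0.2717 m/d → t_C = 199/0.2717 = 732.5 d
Total t = 1078 + 159.5 + 732.5 = 1970 d
   = 1970 / 365 = 5.40 yr

5.40 years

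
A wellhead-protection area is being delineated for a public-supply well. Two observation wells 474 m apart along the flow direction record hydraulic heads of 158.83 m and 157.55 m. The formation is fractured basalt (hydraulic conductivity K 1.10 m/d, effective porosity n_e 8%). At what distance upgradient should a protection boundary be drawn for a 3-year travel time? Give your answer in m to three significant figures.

Hydraulic gradient i = (158.83 − 157.55) / 474 = 1.28 / 474 = 0.002700
Specific discharge q = 1.10 × 0.002700 = 0.002970 m/d
Average linear velocity = 0.002970 / 0.08 = 0.03713 m/d
T = 3 yr × 365 = 1095 d
L = v × T = 0.03713 × 1095 = 40.66 m

40.7 m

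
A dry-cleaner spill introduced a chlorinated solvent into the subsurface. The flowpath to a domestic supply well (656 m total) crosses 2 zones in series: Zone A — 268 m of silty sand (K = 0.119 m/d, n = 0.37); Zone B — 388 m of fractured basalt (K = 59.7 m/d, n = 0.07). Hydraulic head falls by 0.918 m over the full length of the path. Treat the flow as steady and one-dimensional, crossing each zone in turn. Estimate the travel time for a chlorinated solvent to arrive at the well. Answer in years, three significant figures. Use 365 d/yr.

851 years

Steady 1-D flow in series ⇒ the Darcy flux q is identical in every zone and the zone head losses add (resistances L/K in series).
Σ(L/K) = 268/0.119 + 388/59.7 = 2252 + 6.499 = 2259 d
q = ΔH / Σ(L/K) = 0.918 / 2259 = 4.064e-4 m/d (same in every zone)
Zone A: v = q/n = 4.064e-4/0.37 = 0.001099 m/d → t_A = 268/0.001099 = 244000 d
Zone B: v = q/n = 4.064e-4/0.07 = 0.005806 m/d → t_B = 388/0.005806 = 66820 d
Total t = 244000 + 66820 = 310800 d
   = 310800 / 365 = 851 yr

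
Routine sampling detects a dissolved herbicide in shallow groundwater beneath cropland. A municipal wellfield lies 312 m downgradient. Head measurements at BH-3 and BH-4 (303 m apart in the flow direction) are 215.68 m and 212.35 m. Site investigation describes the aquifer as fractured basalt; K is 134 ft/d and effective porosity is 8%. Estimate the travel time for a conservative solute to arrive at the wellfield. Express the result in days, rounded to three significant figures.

55.6 days

Hydraulic gradient i = (215.68 − 212.35) / 303 = 3.33 / 303 = 0.01099
K = 134 ft/d × 0.3048 = 40.84 m/d
Specific discharge q = 40.84 × 0.01099 = 0.4489 m/d
v_s = q/n_e = 0.4489/0.08 = 5.611 m/d
t = L / v = 312 / 5.611 = 55.61 d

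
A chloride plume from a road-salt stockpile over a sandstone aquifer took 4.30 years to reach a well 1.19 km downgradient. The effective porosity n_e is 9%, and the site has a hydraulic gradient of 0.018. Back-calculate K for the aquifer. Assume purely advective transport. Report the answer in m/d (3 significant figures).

3.79 m/d

t = 4.30 years = 1570 d
L = 1.19 km = 1190 m
v = L / t = 1190 / 1570 = 0.7582 m/d
K = v · n / i = 0.7582 × 0.09 / 0.018 = 3.79 m/d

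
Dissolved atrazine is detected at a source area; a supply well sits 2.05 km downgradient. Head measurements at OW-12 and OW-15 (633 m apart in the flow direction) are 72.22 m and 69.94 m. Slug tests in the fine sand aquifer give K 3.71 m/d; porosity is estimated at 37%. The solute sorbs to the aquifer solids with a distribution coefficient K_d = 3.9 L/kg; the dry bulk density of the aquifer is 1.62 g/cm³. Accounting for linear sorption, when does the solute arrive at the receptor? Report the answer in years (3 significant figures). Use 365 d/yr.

2810 years

Hydraulic gradient i = (72.22 − 69.94) / 633 = 2.28 / 633 = 0.003602
Darcy flux q = K·i = 3.71 × 0.003602 = 0.01336 m/d
Average linear velocity = 0.01336 / 0.37 = 0.03612 m/d
Retardation R = 1 + ρ_b·K_d/n = 1 + 1.62×3.9/0.37 = 18.08
Contaminant velocity v_c = v/R = 0.03612/18.08 = 0.001998 m/d
L = 2.05 km = 2050 m
t = L/v_c = 2050/0.001998 = 1.026e6 d
   = 1.026e6/365 = 2810 yr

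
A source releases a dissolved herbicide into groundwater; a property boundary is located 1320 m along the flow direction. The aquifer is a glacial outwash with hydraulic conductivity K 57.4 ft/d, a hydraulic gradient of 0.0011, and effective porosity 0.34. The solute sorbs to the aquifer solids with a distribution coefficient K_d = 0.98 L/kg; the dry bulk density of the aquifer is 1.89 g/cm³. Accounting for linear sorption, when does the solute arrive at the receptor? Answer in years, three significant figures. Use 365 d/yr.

K = 57.4 ft/d × 0.3048 = 17.50 m/d
Darcy flux q = K·i = 17.50 × 0.0011 = 0.01925 m/d
v_s = q/n_e = 0.01925/0.34 = 0.05660 m/d
Retardation R = 1 + ρ_b·K_d/n = 1 + 1.89×0.98/0.34 = 6.448
Contaminant velocity v_c = v/R = 0.05660/6.448 = 0.008779 m/d
t = L/v_c = 1320/0.008779 = 150400 d
   = 150400/365 = 412 yr

412 years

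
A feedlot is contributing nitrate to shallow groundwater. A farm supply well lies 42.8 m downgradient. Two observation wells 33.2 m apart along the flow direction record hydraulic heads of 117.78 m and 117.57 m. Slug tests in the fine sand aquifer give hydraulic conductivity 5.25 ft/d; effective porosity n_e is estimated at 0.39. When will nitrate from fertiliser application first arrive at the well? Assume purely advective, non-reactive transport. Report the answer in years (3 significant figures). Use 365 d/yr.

Hydraulic gradient i = (117.78 − 117.57) / 33.2 = 0.21 / 33.2 = 0.006325
K = 5.25 ft/d × 0.3048 = 1.600 m/d
Darcy flux q = K·i = 1.600 × 0.006325 = 0.01012 m/d
v_s = q/n_e = 0.01012/0.39 = 0.02595 m/d
t = L / v = 42.8 / 0.02595 = 1649 d
   = 1649 / 365 = 4.52 yr

4.52 years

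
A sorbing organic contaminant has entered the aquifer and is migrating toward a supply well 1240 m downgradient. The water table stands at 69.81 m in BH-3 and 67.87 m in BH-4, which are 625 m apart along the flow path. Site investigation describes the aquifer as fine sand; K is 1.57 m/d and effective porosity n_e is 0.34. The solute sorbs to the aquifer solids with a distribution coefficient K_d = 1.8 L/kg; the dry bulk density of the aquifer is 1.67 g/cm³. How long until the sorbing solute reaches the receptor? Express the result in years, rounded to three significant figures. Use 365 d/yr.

2330 years

Hydraulic gradient i = (69.81 − 67.87) / 625 = 1.94 / 625 = 0.003104
Darcy flux q = K·i = 1.57 × 0.003104 = 0.004873 m/d
v = Ki/n = 1.57·0.003104/0.34 = 0.01433 m/d
Retardation R = 1 + ρ_b·K_d/n = 1 + 1.67×1.8/0.34 = 9.841
Contaminant velocity v_c = v/R = 0.01433/9.841 = 0.001456 m/d
t = L/v_c = 1240/0.001456 = 851400 d
   = 851400/365 = 2330 yr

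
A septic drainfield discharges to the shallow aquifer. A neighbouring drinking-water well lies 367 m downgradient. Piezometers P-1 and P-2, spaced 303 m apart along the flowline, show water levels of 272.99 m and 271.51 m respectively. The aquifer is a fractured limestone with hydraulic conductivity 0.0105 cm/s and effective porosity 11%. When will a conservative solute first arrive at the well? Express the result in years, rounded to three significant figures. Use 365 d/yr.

2.50 years

Hydraulic gradient i = (272.99 − 271.51) / 303 = 1.48 / 303 = 0.004884
K = 0.0105 cm/s × 864 = 9.072 m/d
Specific discharge q = 9.072 × 0.004884 = 0.04431 m/d
v = Ki/n = 9.072·0.004884/0.11 = 0.4028 m/d
t = L / v = 367 / 0.4028 = 911.0 d
   = 911.0 / 365 = 2.50 yr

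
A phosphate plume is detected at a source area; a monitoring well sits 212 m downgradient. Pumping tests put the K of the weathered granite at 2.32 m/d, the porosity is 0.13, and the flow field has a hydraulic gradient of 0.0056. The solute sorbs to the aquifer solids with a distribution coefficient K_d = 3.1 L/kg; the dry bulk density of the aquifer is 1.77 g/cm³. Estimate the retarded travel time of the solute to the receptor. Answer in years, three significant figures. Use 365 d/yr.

Specific discharge q = 2.32 × 0.0056 = 0.01299 m/d
Seepage velocity v = q / n = 0.01299 / 0.13 = 0.09994 m/d
Retardation R = 1 + ρ_b·K_d/n = 1 + 1.77×3.1/0.13 = 43.21
Contaminant velocity v_c = v/R = 0.09994/43.21 = 0.002313 m/d
t = L/v_c = 212/0.002313 = 91660 d
   = 91660/365 = 251 yr

251 years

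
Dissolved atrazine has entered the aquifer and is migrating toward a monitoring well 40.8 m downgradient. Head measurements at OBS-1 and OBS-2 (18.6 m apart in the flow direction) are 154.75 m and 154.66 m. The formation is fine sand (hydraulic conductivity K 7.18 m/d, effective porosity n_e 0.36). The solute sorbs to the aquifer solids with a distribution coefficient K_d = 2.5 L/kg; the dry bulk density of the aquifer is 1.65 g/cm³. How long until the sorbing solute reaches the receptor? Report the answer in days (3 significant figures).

5270 days

Hydraulic gradient i = (154.75 − 154.66) / 18.6 = 0.09 / 18.6 = 0.004839
Specific discharge q = 7.18 × 0.004839 = 0.03474 m/d
Average linear velocity = 0.03474 / 0.36 = 0.09651 m/d
Retardation R = 1 + ρ_b·K_d/n = 1 + 1.65×2.5/0.36 = 12.46
Contaminant velocity v_c = v/R = 0.09651/12.46 = 0.007746 m/d
t = L/v_c = 40.8/0.007746 = 5267 d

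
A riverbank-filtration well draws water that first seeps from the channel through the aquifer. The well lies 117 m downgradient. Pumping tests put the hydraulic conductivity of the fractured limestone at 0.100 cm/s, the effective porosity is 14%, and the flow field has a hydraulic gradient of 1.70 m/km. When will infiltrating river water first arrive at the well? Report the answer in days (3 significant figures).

112 days

K = 0.100 cm/s × 864 = 86.40 m/d
Specific discharge q = 86.40 × 0.0017 = 0.1469 m/d
v_s = q/n_e = 0.1469/0.14 = 1.049 m/d
t = L / v = 117 / 1.049 = 111.5 d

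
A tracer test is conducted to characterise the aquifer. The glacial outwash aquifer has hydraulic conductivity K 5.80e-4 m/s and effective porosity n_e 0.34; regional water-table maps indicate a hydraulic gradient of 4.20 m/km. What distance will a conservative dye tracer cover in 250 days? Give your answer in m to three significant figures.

K = 5.80e-4 m/s × 86400 s/d = 50.11 m/d
Darcy flux q = K·i = 50.11 × 0.0042 = 0.2105 m/d
Average linear velocity = 0.2105 / 0.34 = 0.6190 m/d
L = v × T = 0.6190 × 250 = 154.8 m

155 m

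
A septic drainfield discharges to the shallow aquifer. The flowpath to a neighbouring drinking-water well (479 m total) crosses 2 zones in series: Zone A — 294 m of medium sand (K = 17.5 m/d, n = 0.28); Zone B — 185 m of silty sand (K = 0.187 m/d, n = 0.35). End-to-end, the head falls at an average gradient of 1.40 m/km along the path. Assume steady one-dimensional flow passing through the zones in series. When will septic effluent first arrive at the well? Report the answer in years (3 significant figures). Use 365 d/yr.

For zones in series the flux q is common to all zones; the equivalent conductivity is the harmonic (thickness-weighted) mean, K_eq = L_total / Σ(L_j/K_j).
Σ(L/K) = 294/17.5 + 185/0.187 = 16.80 + 989.3 = 1006 d
K_eq = L_total / Σ(L/K) = 479 / 1006 = 0.4761 m/d
q = K_eq · i = 0.4761 × 0.0014 = 6.665e-4 m/d (same in every zone)
Zone A: v = q/n = 6.665e-4/0.28 = 0.002380 m/d → t_A = 294/0.002380 = 123500 d
Zone B: v = q/n = 6.665e-4/0.35 = 0.001904 m/d → t_B = 185/0.001904 = 97140 d
Total t = 123500 + 97140 = 220600 d
   = 220600 / 365 = 605 yr

605 years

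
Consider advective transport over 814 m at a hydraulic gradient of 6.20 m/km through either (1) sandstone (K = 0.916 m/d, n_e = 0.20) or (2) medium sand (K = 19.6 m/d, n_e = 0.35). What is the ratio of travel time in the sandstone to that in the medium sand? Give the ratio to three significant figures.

12.2

Unit 1 (sandstone): v = 0.916×0.0062/0.20 = 0.02840 m/d, t = 814/0.02840 = 28670 d
Unit 2 (medium sand): v = 19.6×0.0062/0.35 = 0.3472 m/d, t = 814/0.3472 = 2344 d
t(sandstone) / t(medium sand) = 28670/2344 = 12.2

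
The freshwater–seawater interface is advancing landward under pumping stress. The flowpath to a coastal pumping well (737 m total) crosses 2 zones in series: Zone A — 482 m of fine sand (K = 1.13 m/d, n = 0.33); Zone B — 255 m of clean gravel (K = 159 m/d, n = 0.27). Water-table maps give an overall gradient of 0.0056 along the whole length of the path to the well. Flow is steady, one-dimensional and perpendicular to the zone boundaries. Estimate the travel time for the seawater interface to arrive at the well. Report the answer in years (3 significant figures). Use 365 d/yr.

For zones in series the flux q is common to all zones; the equivalent conductivity is the harmonic (thickness-weighted) mean, K_eq = L_total / Σ(L_j/K_j).
Σ(L/K) = 482/1.13 + 255/159 = 426.5 + 1.604 = 428.2 d
K_eq = L_total / Σ(L/K) = 737 / 428.2 = 1.721 m/d
q = K_eq · i = 1.721 × 0.0056 = 0.009640 m/d (same in every zone)
Zone A: v = q/n = 0.009640/0.33 = 0.02921 m/d → t_A = 482/0.02921 = 16500 d
Zone B: v = q/n = 0.009640/0.27 = 0.03570 m/d → t_B = 255/0.03570 = 7142 d
Total t = 16500 + 7142 = 23640 d
   = 23640 / 365 = 64.8 yr

64.8 years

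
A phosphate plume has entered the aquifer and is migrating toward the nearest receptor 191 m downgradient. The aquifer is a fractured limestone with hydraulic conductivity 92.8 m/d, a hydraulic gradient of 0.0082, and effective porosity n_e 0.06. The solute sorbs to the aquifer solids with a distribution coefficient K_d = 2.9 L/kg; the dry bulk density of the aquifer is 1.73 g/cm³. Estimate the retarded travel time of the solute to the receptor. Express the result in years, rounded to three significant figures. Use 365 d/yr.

3.49 years

Specific discharge q = 92.8 × 0.0082 = 0.7610 m/d
v_s = q/n_e = 0.7610/0.06 = 12.68 m/d
Retardation R = 1 + ρ_b·K_d/n = 1 + 1.73×2.9/0.06 = 84.62
Contaminant velocity v_c = v/R = 12.68/84.62 = 0.1499 m/d
t = L/v_c = 191/0.1499 = 1274 d
   = 1274/365 = 3.49 yr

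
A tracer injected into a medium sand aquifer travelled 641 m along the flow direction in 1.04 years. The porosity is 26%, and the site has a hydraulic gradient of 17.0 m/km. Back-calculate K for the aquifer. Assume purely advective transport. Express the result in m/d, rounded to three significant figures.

25.8 m/d

t = 1.04 years = 379.6 d
v = L / t = 641 / 379.6 = 1.689 m/d
K = v · n / i = 1.689 × 0.26 / 0.017 = 25.8 m/d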